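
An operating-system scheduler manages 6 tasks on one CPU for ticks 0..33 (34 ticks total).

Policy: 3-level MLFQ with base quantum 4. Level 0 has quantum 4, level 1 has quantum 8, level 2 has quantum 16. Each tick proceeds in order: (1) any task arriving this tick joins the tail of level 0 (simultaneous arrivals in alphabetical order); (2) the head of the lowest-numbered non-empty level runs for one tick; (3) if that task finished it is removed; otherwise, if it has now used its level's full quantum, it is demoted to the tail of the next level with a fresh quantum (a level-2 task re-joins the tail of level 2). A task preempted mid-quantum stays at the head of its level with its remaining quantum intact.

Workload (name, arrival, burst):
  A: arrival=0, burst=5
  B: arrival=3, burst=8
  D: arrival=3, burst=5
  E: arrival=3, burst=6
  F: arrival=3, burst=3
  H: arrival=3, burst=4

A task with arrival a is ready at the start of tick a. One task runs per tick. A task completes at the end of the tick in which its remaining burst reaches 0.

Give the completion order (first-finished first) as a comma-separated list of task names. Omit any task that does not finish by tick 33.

t=0: L0/L1/L2 = A/-/- → run A
t=1: L0/L1/L2 = A/-/- → run A
t=2: L0/L1/L2 = A/-/- → run A
t=3: L0/L1/L2 = ABDEFH/-/- → run A
t=4: L0/L1/L2 = BDEFH/A/- → run B
t=5: L0/L1/L2 = BDEFH/A/- → run B
t=6: L0/L1/L2 = BDEFH/A/- → run B
t=7: L0/L1/L2 = BDEFH/A/- → run B
t=8: L0/L1/L2 = DEFH/AB/- → run D
t=9: L0/L1/L2 = DEFH/AB/- → run D
t=10: L0/L1/L2 = DEFH/AB/- → run D
t=11: L0/L1/L2 = DEFH/AB/- → run D
t=12: L0/L1/L2 = EFH/ABD/- → run E
t=13: L0/L1/L2 = EFH/ABD/- → run E
t=14: L0/L1/L2 = EFH/ABD/- → run E
t=15: L0/L1/L2 = EFH/ABD/- → run E
t=16: L0/L1/L2 = FH/ABDE/- → run F
t=17: L0/L1/L2 = FH/ABDE/- → run F
t=18: L0/L1/L2 = FH/ABDE/- → run F
t=19: L0/L1/L2 = H/ABDE/- → run H
t=20: L0/L1/L2 = H/ABDE/- → run H
t=21: L0/L1/L2 = H/ABDE/- → run H
t=22: L0/L1/L2 = H/ABDE/- → run H
t=23: L0/L1/L2 = -/ABDE/- → run A
t=24: L0/L1/L2 = -/BDE/- → run B
t=25: L0/L1/L2 = -/BDE/- → run B
t=26: L0/L1/L2 = -/BDE/- → run B
t=27: L0/L1/L2 = -/BDE/- → run B
t=28: L0/L1/L2 = -/DE/- → run D
t=29: L0/L1/L2 = -/E/- → run E
t=30: L0/L1/L2 = -/E/- → run E
t=31: (idle)
t=32: (idle)
t=33: (idle)

completion order = F, H, A, B, D, E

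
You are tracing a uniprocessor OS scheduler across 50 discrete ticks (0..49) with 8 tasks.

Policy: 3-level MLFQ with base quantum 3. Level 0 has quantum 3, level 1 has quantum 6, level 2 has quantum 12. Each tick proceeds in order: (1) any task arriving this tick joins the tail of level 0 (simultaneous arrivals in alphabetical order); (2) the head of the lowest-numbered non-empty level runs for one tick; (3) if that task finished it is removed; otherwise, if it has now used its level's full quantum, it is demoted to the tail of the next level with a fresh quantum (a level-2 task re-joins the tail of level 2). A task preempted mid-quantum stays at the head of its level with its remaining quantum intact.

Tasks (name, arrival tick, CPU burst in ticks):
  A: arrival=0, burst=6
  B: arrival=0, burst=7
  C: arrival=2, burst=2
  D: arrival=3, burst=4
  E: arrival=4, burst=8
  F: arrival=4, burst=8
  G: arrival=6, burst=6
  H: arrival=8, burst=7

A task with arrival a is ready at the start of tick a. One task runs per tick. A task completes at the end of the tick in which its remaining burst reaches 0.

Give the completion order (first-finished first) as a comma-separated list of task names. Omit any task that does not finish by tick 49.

completion order = C, A, B, D, E, F, G, H

t=0: L0/L1/L2 = AB/-/- → run A
t=1: L0/L1/L2 = AB/-/- → run A
t=2: L0/L1/L2 = ABC/-/- → run A
t=3: L0/L1/L2 = BCD/A/- → run B
t=4: L0/L1/L2 = BCDEF/A/- → run B
t=5: L0/L1/L2 = BCDEF/A/- → run B
t=6: L0/L1/L2 = CDEFG/AB/- → run C
t=7: L0/L1/L2 = CDEFG/AB/- → run C
t=8: L0/L1/L2 = DEFGH/AB/- → run D
t=9: L0/L1/L2 = DEFGH/AB/- → run D
t=10: L0/L1/L2 = DEFGH/AB/- → run D
t=11: L0/L1/L2 = EFGH/ABD/- → run E
t=12: L0/L1/L2 = EFGH/ABD/- → run E
t=13: L0/L1/L2 = EFGH/ABD/- → run E
t=14: L0/L1/L2 = FGH/ABDE/- → run F
t=15: L0/L1/L2 = FGH/ABDE/- → run F
t=16: L0/L1/L2 = FGH/ABDE/- → run F
t=17: L0/L1/L2 = GH/ABDEF/- → run G
t=18: L0/L1/L2 = GH/ABDEF/- → run G
t=19: L0/L1/L2 = GH/ABDEF/- → run G
t=20: L0/L1/L2 = H/ABDEFG/- → run H
t=21: L0/L1/L2 = H/ABDEFG/- → run H
t=22: L0/L1/L2 = H/ABDEFG/- → run H
t=23: L0/L1/L2 = -/ABDEFGH/- → run A
t=24: L0/L1/L2 = -/ABDEFGH/- → run A
t=25: L0/L1/L2 = -/ABDEFGH/- → run A
t=26: L0/L1/L2 = -/BDEFGH/- → run B
t=27: L0/L1/L2 = -/BDEFGH/- → run B
t=28: L0/L1/L2 = -/BDEFGH/- → run B
t=29: L0/L1/L2 = -/BDEFGH/- → run B
t=30: L0/L1/L2 = -/DEFGH/- → run D
t=31: L0/L1/L2 = -/EFGH/- → run E
t=32: L0/L1/L2 = -/EFGH/- → run E
t=33: L0/L1/L2 = -/EFGH/- → run E
t=34: L0/L1/L2 = -/EFGH/- → run E
t=35: L0/L1/L2 = -/EFGH/- → run E
t=36: L0/L1/L2 = -/FGH/- → run F
t=37: L0/L1/L2 = -/FGH/- → run F
t=38: L0/L1/L2 = -/FGH/- → run F
t=39: L0/L1/L2 = -/FGH/- → run F
t=40: L0/L1/L2 = -/FGH/- → run F
t=41: L0/L1/L2 = -/GH/- → run G
t=42: L0/L1/L2 = -/GH/- → run G
t=43: L0/L1/L2 = -/GH/- → run G
t=44: L0/L1/L2 = -/H/- → run H
t=45: L0/L1/L2 = -/H/- → run H
t=46: L0/L1/L2 = -/H/- → run H
t=47: L0/L1/L2 = -/H/- → run H
t=48: (idle)
t=49: (idle)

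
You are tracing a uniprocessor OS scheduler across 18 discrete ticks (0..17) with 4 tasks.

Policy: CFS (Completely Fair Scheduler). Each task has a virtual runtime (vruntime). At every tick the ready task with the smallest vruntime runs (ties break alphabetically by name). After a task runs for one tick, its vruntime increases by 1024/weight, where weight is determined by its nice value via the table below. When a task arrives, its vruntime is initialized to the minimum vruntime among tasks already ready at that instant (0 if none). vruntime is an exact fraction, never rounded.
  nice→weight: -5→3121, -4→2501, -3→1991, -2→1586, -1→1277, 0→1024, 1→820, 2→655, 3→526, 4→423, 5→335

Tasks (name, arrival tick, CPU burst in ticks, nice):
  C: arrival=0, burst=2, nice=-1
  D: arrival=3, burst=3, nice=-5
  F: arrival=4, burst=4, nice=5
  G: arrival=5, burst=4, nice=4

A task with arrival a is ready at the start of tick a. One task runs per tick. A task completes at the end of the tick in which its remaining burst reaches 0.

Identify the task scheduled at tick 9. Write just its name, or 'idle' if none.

t=0: vr[C=0] → run C
t=1: vr[C=1024/1277] → run C
t=2: (idle)
t=3: vr[D=0] → run D
t=4: vr[D=1024/3121 F=1024/3121] → run D
t=5: vr[D=2048/3121 F=1024/3121 G=1024/3121] → run F
t=6: vr[D=2048/3121 F=3538944/1045535 G=1024/3121] → run G
t=7: vr[D=2048/3121 F=3538944/1045535 G=3629056/1320183] → run D
t=8: vr[F=3538944/1045535 G=3629056/1320183] → run G
t=9: vr[F=3538944/1045535 G=6824960/1320183] → run F
t=10: vr[F=6734848/1045535 G=6824960/1320183] → run G
t=11: vr[F=6734848/1045535 G=3340288/440061] → run F
t=12: vr[F=9930752/1045535 G=3340288/440061] → run G
t=13: vr[F=9930752/1045535] → run F
t=14: (idle)
t=15: (idle)
t=16: (idle)
t=17: (idle)

running at tick 9 = F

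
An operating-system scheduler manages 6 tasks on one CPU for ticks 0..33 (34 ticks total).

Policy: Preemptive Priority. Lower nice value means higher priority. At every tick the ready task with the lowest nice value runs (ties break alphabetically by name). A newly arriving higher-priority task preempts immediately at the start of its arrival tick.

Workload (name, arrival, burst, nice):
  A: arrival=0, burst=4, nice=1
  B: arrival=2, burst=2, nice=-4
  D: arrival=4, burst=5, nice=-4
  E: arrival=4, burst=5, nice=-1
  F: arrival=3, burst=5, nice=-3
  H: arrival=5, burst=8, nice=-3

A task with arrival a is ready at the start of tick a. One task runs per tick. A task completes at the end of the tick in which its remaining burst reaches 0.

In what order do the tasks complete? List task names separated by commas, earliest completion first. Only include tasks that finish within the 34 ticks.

t=0: ready={A} → run A
t=1: ready={A} → run A
t=2: ready={A,B} → run B
t=3: ready={A,B,F} → run B
t=4: ready={A,D,E,F} → run D
t=5: ready={A,D,E,F,H} → run D
t=6: ready={A,D,E,F,H} → run D
t=7: ready={A,D,E,F,H} → run D
t=8: ready={A,D,E,F,H} → run D
t=9: ready={A,E,F,H} → run F
t=10: ready={A,E,F,H} → run F
t=11: ready={A,E,F,H} → run F
t=12: ready={A,E,F,H} → run F
t=13: ready={A,E,F,H} → run F
t=14: ready={A,E,H} → run H
t=15: ready={A,E,H} → run H
t=16: ready={A,E,H} → run H
t=17: ready={A,E,H} → run H
t=18: ready={A,E,H} → run H
t=19: ready={A,E,H} → run H
t=20: ready={A,E,H} → run H
t=21: ready={A,E,H} → run H
t=22: ready={A,E} → run E
t=23: ready={A,E} → run E
t=24: ready={A,E} → run E
t=25: ready={A,E} → run E
t=26: ready={A,E} → run E
t=27: ready={A} → run A
t=28: ready={A} → run A
t=29: (idle)
t=30: (idle)
t=31: (idle)
t=32: (idle)
t=33: (idle)

completion order = B, D, F, H, E, A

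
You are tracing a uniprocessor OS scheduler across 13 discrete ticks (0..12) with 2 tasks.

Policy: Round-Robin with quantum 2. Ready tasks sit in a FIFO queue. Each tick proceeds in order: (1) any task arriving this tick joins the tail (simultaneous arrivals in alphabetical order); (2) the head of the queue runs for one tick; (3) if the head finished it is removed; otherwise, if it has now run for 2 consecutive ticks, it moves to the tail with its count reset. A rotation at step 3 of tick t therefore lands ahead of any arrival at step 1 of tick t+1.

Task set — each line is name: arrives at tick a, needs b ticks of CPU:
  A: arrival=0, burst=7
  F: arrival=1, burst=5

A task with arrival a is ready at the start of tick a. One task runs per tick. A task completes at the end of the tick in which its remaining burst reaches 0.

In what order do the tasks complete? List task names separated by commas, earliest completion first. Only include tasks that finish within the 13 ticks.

completion order = F, A

t=0: queue=[A] q_used=0 → run A
t=1: queue=[A,F] q_used=1 → run A
t=2: queue=[F,A] q_used=0 → run F
t=3: queue=[F,A] q_used=1 → run F
t=4: queue=[A,F] q_used=0 → run A
t=5: queue=[A,F] q_used=1 → run A
t=6: queue=[F,A] q_used=0 → run F
t=7: queue=[F,A] q_used=1 → run F
t=8: queue=[A,F] q_used=0 → run A
t=9: queue=[A,F] q_used=1 → run A
t=10: queue=[F,A] q_used=0 → run F
t=11: queue=[A] q_used=0 → run A
t=12: (idle)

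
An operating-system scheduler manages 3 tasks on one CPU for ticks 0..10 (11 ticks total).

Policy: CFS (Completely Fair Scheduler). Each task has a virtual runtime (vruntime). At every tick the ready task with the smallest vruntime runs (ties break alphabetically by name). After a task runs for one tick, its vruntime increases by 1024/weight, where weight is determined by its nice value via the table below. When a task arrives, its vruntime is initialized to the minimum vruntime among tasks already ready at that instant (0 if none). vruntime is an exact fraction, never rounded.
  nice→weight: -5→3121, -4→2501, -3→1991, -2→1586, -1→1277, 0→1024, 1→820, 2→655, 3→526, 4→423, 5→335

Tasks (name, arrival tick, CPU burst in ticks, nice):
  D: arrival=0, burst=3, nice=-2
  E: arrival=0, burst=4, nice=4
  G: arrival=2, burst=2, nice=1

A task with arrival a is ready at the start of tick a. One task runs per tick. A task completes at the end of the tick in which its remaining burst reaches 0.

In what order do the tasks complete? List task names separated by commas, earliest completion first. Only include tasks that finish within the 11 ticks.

completion order = D, G, E

t=0: vr[D=0 E=0] → run D
t=1: vr[D=512/793 E=0] → run E
t=2: vr[D=512/793 E=1024/423 G=512/793] → run D
t=3: vr[D=1024/793 E=1024/423 G=512/793] → run G
t=4: vr[D=1024/793 E=1024/423 G=307968/162565] → run D
t=5: vr[E=1024/423 G=307968/162565] → run G
t=6: vr[E=1024/423] → run E
t=7: vr[E=2048/423] → run E
t=8: vr[E=1024/141] → run E
t=9: (idle)
t=10: (idle)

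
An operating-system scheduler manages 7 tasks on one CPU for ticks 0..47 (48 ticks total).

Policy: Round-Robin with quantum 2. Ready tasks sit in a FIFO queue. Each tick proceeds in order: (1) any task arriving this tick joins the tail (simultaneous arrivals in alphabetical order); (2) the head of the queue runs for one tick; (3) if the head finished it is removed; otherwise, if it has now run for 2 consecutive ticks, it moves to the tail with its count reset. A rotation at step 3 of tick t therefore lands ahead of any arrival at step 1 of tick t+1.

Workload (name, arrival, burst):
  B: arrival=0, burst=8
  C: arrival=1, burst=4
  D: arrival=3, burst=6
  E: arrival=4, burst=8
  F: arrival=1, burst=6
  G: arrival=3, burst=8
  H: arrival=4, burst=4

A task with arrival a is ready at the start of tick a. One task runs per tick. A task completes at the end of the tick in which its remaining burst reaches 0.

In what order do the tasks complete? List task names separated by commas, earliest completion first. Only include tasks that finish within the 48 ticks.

t=0: queue=[B] q_used=0 → run B
t=1: queue=[B,C,F] q_used=1 → run B
t=2: queue=[C,F,B] q_used=0 → run C
t=3: queue=[C,F,B,D,G] q_used=1 → run C
t=4: queue=[F,B,D,G,C,E,H] q_used=0 → run F
t=5: queue=[F,B,D,G,C,E,H] q_used=1 → run F
t=6: queue=[B,D,G,C,E,H,F] q_used=0 → run B
t=7: queue=[B,D,G,C,E,H,F] q_used=1 → run B
t=8: queue=[D,G,C,E,H,F,B] q_used=0 → run D
t=9: queue=[D,G,C,E,H,F,B] q_used=1 → run D
t=10: queue=[G,C,E,H,F,B,D] q_used=0 → run G
t=11: queue=[G,C,E,H,F,B,D] q_used=1 → run G
t=12: queue=[C,E,H,F,B,D,G] q_used=0 → run C
t=13: queue=[C,E,H,F,B,D,G] q_used=1 → run C
t=14: queue=[E,H,F,B,D,G] q_used=0 → run E
t=15: queue=[E,H,F,B,D,G] q_used=1 → run E
t=16: queue=[H,F,B,D,G,E] q_used=0 → run H
t=17: queue=[H,F,B,D,G,E] q_used=1 → run H
t=18: queue=[F,B,D,G,E,H] q_used=0 → run F
t=19: queue=[F,B,D,G,E,H] q_used=1 → run F
t=20: queue=[B,D,G,E,H,F] q_used=0 → run B
t=21: queue=[B,D,G,E,H,F] q_used=1 → run B
t=22: queue=[D,G,E,H,F,B] q_used=0 → run D
t=23: queue=[D,G,E,H,F,B] q_used=1 → run D
t=24: queue=[G,E,H,F,B,D] q_used=0 → run G
t=25: queue=[G,E,H,F,B,D] q_used=1 → run G
t=26: queue=[E,H,F,B,D,G] q_used=0 → run E
t=27: queue=[E,H,F,B,D,G] q_used=1 → run E
t=28: queue=[H,F,B,D,G,E] q_used=0 → run H
t=29: queue=[H,F,B,D,G,E] q_used=1 → run H
t=30: queue=[F,B,D,G,E] q_used=0 → run F
t=31: queue=[F,B,D,G,E] q_used=1 → run F
t=32: queue=[B,D,G,E] q_used=0 → run B
t=33: queue=[B,D,G,E] q_used=1 → run B
t=34: queue=[D,G,E] q_used=0 → run D
t=35: queue=[D,G,E] q_used=1 → run D
t=36: queue=[G,E] q_used=0 → run G
t=37: queue=[G,E] q_used=1 → run G
t=38: queue=[E,G] q_used=0 → run E
t=39: queue=[E,G] q_used=1 → run E
t=40: queue=[G,E] q_used=0 → run G
t=41: queue=[G,E] q_used=1 → run G
t=42: queue=[E] q_used=0 → run E
t=43: queue=[E] q_used=1 → run E
t=44: (idle)
t=45: (idle)
t=46: (idle)
t=47: (idle)

completion order = C, H, F, B, D, G, E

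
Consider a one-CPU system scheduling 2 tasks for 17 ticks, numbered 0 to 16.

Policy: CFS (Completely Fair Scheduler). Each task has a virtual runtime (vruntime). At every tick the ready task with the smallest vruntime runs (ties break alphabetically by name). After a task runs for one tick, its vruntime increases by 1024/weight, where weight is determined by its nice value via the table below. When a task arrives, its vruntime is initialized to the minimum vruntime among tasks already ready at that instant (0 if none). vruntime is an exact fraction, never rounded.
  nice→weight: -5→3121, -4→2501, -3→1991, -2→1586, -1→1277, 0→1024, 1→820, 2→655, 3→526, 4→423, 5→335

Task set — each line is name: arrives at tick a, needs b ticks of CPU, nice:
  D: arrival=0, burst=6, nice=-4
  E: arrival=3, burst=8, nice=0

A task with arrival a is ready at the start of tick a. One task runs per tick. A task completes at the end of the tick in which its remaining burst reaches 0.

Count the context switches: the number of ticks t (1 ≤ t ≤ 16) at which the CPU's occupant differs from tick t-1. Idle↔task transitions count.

context switches = 4

t=0: vr[D=0] → run D
t=1: vr[D=1024/2501] → run D
t=2: vr[D=2048/2501] → run D
t=3: vr[D=3072/2501 E=3072/2501] → run D
t=4: vr[D=4096/2501 E=3072/2501] → run E
t=5: vr[D=4096/2501 E=5573/2501] → run D
t=6: vr[D=5120/2501 E=5573/2501] → run D
t=7: vr[E=5573/2501] → run E
t=8: vr[E=8074/2501] → run E
t=9: vr[E=10575/2501] → run E
t=10: vr[E=13076/2501] → run E
t=11: vr[E=15577/2501] → run E
t=12: vr[E=18078/2501] → run E
t=13: vr[E=20579/2501] → run E
t=14: (idle)
t=15: (idle)
t=16: (idle)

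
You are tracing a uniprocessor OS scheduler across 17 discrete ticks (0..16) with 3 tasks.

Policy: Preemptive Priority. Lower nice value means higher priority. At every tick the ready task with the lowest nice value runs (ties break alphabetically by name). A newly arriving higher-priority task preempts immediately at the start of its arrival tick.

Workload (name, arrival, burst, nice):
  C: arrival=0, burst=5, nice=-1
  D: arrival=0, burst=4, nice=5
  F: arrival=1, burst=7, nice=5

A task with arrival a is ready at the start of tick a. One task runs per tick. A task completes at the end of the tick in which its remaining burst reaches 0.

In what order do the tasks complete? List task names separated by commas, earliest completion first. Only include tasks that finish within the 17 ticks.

completion order = C, D, F

t=0: ready={C,D} → run C
t=1: ready={C,D,F} → run C
t=2: ready={C,D,F} → run C
t=3: ready={C,D,F} → run C
t=4: ready={C,D,F} → run C
t=5: ready={D,F} → run D
t=6: ready={D,F} → run D
t=7: ready={D,F} → run D
t=8: ready={D,F} → run D
t=9: ready={F} → run F
t=10: ready={F} → run F
t=11: ready={F} → run F
t=12: ready={F} → run F
t=13: ready={F} → run F
t=14: ready={F} → run F
t=15: ready={F} → run F
t=16: (idle)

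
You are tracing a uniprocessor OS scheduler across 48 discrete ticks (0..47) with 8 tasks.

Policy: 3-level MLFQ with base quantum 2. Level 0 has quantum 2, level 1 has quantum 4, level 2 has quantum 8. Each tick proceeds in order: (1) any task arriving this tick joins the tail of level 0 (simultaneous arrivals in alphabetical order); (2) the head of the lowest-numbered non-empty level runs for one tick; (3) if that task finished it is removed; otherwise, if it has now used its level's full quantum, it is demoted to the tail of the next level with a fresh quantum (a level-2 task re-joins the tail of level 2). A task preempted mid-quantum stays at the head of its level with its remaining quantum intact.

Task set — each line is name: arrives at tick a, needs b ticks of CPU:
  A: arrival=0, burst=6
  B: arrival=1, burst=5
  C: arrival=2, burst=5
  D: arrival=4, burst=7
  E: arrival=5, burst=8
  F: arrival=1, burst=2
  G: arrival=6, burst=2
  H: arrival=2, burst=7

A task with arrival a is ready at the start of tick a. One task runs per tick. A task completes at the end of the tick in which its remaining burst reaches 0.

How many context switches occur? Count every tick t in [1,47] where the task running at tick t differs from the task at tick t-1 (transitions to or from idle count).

t=0: L0/L1/L2 = A/-/- → run A
t=1: L0/L1/L2 = ABF/-/- → run A
t=2: L0/L1/L2 = BFCH/A/- → run B
t=3: L0/L1/L2 = BFCH/A/- → run B
t=4: L0/L1/L2 = FCHD/AB/- → run F
t=5: L0/L1/L2 = FCHDE/AB/- → run F
t=6: L0/L1/L2 = CHDEG/AB/- → run C
t=7: L0/L1/L2 = CHDEG/AB/- → run C
t=8: L0/L1/L2 = HDEG/ABC/- → run H
t=9: L0/L1/L2 = HDEG/ABC/- → run H
t=10: L0/L1/L2 = DEG/ABCH/- → run D
t=11: L0/L1/L2 = DEG/ABCH/- → run D
t=12: L0/L1/L2 = EG/ABCHD/- → run E
t=13: L0/L1/L2 = EG/ABCHD/- → run E
t=14: L0/L1/L2 = G/ABCHDE/- → run G
t=15: L0/L1/L2 = G/ABCHDE/- → run G
t=16: L0/L1/L2 = -/ABCHDE/- → run A
t=17: L0/L1/L2 = -/ABCHDE/- → run A
t=18: L0/L1/L2 = -/ABCHDE/- → run A
t=19: L0/L1/L2 = -/ABCHDE/- → run A
t=20: L0/L1/L2 = -/BCHDE/- → run B
t=21: L0/L1/L2 = -/BCHDE/- → run B
t=22: L0/L1/L2 = -/BCHDE/- → run B
t=23: L0/L1/L2 = -/CHDE/- → run C
t=24: L0/L1/L2 = -/CHDE/- → run C
t=25: L0/L1/L2 = -/CHDE/- → run C
t=26: L0/L1/L2 = -/HDE/- → run H
t=27: L0/L1/L2 = -/HDE/- → run H
t=28: L0/L1/L2 = -/HDE/- → run H
t=29: L0/L1/L2 = -/HDE/- → run H
t=30: L0/L1/L2 = -/DE/H → run D
t=31: L0/L1/L2 = -/DE/H → run D
t=32: L0/L1/L2 = -/DE/H → run D
t=33: L0/L1/L2 = -/DE/H → run D
t=34: L0/L1/L2 = -/E/HD → run E
t=35: L0/L1/L2 = -/E/HD → run E
t=36: L0/L1/L2 = -/E/HD → run E
t=37: L0/L1/L2 = -/E/HD → run E
t=38: L0/L1/L2 = -/-/HDE → run H
t=39: L0/L1/L2 = -/-/DE → run D
t=40: L0/L1/L2 = -/-/E → run E
t=41: L0/L1/L2 = -/-/E → run E
t=42: (idle)
t=43: (idle)
t=44: (idle)
t=45: (idle)
t=46: (idle)
t=47: (idle)

context switches = 17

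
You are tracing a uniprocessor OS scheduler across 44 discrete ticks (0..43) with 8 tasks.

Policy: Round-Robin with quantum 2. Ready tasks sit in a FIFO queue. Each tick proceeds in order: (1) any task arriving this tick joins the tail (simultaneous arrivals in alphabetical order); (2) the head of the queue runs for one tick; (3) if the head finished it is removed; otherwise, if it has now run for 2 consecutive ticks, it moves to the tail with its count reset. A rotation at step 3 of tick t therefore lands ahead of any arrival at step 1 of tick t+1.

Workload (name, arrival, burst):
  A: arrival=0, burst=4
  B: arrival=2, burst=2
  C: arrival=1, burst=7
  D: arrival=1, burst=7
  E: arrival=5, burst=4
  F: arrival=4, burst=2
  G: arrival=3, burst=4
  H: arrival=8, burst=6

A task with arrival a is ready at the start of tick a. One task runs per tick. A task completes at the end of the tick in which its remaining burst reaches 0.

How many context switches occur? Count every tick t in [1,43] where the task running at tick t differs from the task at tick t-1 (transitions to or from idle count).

t=0: queue=[A] q_used=0 → run A
t=1: queue=[A,C,D] q_used=1 → run A
t=2: queue=[C,D,A,B] q_used=0 → run C
t=3: queue=[C,D,A,B,G] q_used=1 → run C
t=4: queue=[D,A,B,G,C,F] q_used=0 → run D
t=5: queue=[D,A,B,G,C,F,E] q_used=1 → run D
t=6: queue=[A,B,G,C,F,E,D] q_used=0 → run A
t=7: queue=[A,B,G,C,F,E,D] q_used=1 → run A
t=8: queue=[B,G,C,F,E,D,H] q_used=0 → run B
t=9: queue=[B,G,C,F,E,D,H] q_used=1 → run B
t=10: queue=[G,C,F,E,D,H] q_used=0 → run G
t=11: queue=[G,C,F,E,D,H] q_used=1 → run G
t=12: queue=[C,F,E,D,H,G] q_used=0 → run C
t=13: queue=[C,F,E,D,H,G] q_used=1 → run C
t=14: queue=[F,E,D,H,G,C] q_used=0 → run F
t=15: queue=[F,E,D,H,G,C] q_used=1 → run F
t=16: queue=[E,D,H,G,C] q_used=0 → run E
t=17: queue=[E,D,H,G,C] q_used=1 → run E
t=18: queue=[D,H,G,C,E] q_used=0 → run D
t=19: queue=[D,H,G,C,E] q_used=1 → run D
t=20: queue=[H,G,C,E,D] q_used=0 → run H
t=21: queue=[H,G,C,E,D] q_used=1 → run H
t=22: queue=[G,C,E,D,H] q_used=0 → run G
t=23: queue=[G,C,E,D,H] q_used=1 → run G
t=24: queue=[C,E,D,H] q_used=0 → run C
t=25: queue=[C,E,D,H] q_used=1 → run C
t=26: queue=[E,D,H,C] q_used=0 → run E
t=27: queue=[E,D,H,C] q_used=1 → run E
t=28: queue=[D,H,C] q_used=0 → run D
t=29: queue=[D,H,C] q_used=1 → run D
t=30: queue=[H,C,D] q_used=0 → run H
t=31: queue=[H,C,D] q_used=1 → run H
t=32: queue=[C,D,H] q_used=0 → run C
t=33: queue=[D,H] q_used=0 → run D
t=34: queue=[H] q_used=0 → run H
t=35: queue=[H] q_used=1 → run H
t=36: (idle)
t=37: (idle)
t=38: (idle)
t=39: (idle)
t=40: (idle)
t=41: (idle)
t=42: (idle)
t=43: (idle)

context switches = 19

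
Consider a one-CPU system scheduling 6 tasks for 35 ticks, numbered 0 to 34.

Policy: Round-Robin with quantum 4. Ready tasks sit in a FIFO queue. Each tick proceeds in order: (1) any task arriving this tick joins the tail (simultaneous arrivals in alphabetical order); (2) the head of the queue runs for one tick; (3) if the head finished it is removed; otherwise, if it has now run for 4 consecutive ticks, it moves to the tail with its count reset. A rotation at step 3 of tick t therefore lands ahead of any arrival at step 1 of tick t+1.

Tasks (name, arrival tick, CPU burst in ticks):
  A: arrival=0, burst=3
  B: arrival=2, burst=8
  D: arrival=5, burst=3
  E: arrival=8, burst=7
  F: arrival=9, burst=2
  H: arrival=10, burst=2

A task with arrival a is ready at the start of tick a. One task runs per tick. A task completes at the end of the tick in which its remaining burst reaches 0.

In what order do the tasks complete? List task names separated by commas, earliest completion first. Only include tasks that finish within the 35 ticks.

completion order = A, D, B, F, H, E

t=0: queue=[A] q_used=0 → run A
t=1: queue=[A] q_used=1 → run A
t=2: queue=[A,B] q_used=2 → run A
t=3: queue=[B] q_used=0 → run B
t=4: queue=[B] q_used=1 → run B
t=5: queue=[B,D] q_used=2 → run B
t=6: queue=[B,D] q_used=3 → run B
t=7: queue=[D,B] q_used=0 → run D
t=8: queue=[D,B,E] q_used=1 → run D
t=9: queue=[D,B,E,F] q_used=2 → run D
t=10: queue=[B,E,F,H] q_used=0 → run B
t=11: queue=[B,E,F,H] q_used=1 → run B
t=12: queue=[B,E,F,H] q_used=2 → run B
t=13: queue=[B,E,F,H] q_used=3 → run B
t=14: queue=[E,F,H] q_used=0 → run E
t=15: queue=[E,F,H] q_used=1 → run E
t=16: queue=[E,F,H] q_used=2 → run E
t=17: queue=[E,F,H] q_used=3 → run E
t=18: queue=[F,H,E] q_used=0 → run F
t=19: queue=[F,H,E] q_used=1 → run F
t=20: queue=[H,E] q_used=0 → run H
t=21: queue=[H,E] q_used=1 → run H
t=22: queue=[E] q_used=0 → run E
t=23: queue=[E] q_used=1 → run E
t=24: queue=[E] q_used=2 → run E
t=25: (idle)
t=26: (idle)
t=27: (idle)
t=28: (idle)
t=29: (idle)
t=30: (idle)
t=31: (idle)
t=32: (idle)
t=33: (idle)
t=34: (idle)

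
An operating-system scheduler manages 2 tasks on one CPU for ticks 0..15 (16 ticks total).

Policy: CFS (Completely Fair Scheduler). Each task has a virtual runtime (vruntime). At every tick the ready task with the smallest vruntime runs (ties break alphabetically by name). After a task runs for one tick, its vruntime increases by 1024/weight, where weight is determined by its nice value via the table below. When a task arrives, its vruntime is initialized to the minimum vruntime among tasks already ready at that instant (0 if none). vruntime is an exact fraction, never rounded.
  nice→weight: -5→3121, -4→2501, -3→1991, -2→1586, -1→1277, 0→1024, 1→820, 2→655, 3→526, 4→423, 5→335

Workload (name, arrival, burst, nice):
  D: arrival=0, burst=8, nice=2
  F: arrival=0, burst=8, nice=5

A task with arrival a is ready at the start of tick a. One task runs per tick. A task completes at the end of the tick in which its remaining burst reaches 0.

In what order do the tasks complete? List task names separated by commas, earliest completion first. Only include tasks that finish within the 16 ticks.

t=0: vr[D=0 F=0] → run D
t=1: vr[D=1024/655 F=0] → run F
t=2: vr[D=1024/655 F=1024/335] → run D
t=3: vr[D=2048/655 F=1024/335] → run F
t=4: vr[D=2048/655 F=2048/335] → run D
t=5: vr[D=3072/655 F=2048/335] → run D
t=6: vr[D=4096/655 F=2048/335] → run F
t=7: vr[D=4096/655 F=3072/335] → run D
t=8: vr[D=1024/131 F=3072/335] → run D
t=9: vr[D=6144/655 F=3072/335] → run F
t=10: vr[D=6144/655 F=4096/335] → run D
t=11: vr[D=7168/655 F=4096/335] → run D
t=12: vr[F=4096/335] → run F
t=13: vr[F=1024/67] → run F
t=14: vr[F=6144/335] → run F
t=15: vr[F=7168/335] → run F

completion order = D, F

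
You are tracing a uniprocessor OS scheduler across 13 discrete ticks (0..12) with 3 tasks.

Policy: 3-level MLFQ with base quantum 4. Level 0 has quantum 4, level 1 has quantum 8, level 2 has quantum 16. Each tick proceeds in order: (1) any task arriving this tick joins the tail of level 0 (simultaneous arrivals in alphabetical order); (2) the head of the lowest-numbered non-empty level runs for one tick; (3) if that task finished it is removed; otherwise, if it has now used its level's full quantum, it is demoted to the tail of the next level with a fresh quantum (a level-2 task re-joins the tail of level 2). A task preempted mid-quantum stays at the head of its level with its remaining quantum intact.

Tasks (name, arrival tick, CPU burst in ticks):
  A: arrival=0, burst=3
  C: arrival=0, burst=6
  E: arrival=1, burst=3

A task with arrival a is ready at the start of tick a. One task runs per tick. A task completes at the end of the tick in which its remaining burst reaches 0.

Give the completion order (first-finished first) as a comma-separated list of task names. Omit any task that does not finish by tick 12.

t=0: L0/L1/L2 = AC/-/- → run A
t=1: L0/L1/L2 = ACE/-/- → run A
t=2: L0/L1/L2 = ACE/-/- → run A
t=3: L0/L1/L2 = CE/-/- → run C
t=4: L0/L1/L2 = CE/-/- → run C
t=5: L0/L1/L2 = CE/-/- → run C
t=6: L0/L1/L2 = CE/-/- → run C
t=7: L0/L1/L2 = E/C/- → run E
t=8: L0/L1/L2 = E/C/- → run E
t=9: L0/L1/L2 = E/C/- → run E
t=10: L0/L1/L2 = -/C/- → run C
t=11: L0/L1/L2 = -/C/- → run C
t=12: (idle)

completion order = A, E, C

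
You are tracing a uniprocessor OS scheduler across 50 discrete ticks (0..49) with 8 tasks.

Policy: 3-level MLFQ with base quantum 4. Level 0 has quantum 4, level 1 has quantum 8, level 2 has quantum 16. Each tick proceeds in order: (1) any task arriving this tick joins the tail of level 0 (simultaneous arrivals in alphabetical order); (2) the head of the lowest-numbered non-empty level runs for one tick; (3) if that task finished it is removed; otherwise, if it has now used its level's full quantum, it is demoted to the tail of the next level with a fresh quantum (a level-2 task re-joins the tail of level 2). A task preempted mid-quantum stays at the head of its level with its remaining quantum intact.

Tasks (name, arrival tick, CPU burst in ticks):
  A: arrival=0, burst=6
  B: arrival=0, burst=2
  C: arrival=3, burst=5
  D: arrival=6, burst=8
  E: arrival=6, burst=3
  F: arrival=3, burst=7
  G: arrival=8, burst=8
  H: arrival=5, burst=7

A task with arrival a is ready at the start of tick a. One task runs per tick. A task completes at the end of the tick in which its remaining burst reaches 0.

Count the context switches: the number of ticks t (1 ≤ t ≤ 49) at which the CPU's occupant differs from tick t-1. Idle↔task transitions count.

t=0: L0/L1/L2 = AB/-/- → run A
t=1: L0/L1/L2 = AB/-/- → run A
t=2: L0/L1/L2 = AB/-/- → run A
t=3: L0/L1/L2 = ABCF/-/- → run A
t=4: L0/L1/L2 = BCF/A/- → run B
t=5: L0/L1/L2 = BCFH/A/- → run B
t=6: L0/L1/L2 = CFHDE/A/- → run C
t=7: L0/L1/L2 = CFHDE/A/- → run C
t=8: L0/L1/L2 = CFHDEG/A/- → run C
t=9: L0/L1/L2 = CFHDEG/A/- → run C
t=10: L0/L1/L2 = FHDEG/AC/- → run F
t=11: L0/L1/L2 = FHDEG/AC/- → run F
t=12: L0/L1/L2 = FHDEG/AC/- → run F
t=13: L0/L1/L2 = FHDEG/AC/- → run F
t=14: L0/L1/L2 = HDEG/ACF/- → run H
t=15: L0/L1/L2 = HDEG/ACF/- → run H
t=16: L0/L1/L2 = HDEG/ACF/- → run H
t=17: L0/L1/L2 = HDEG/ACF/- → run H
t=18: L0/L1/L2 = DEG/ACFH/- → run D
t=19: L0/L1/L2 = DEG/ACFH/- → run D
t=20: L0/L1/L2 = DEG/ACFH/- → run D
t=21: L0/L1/L2 = DEG/ACFH/- → run D
t=22: L0/L1/L2 = EG/ACFHD/- → run E
t=23: L0/L1/L2 = EG/ACFHD/- → run E
t=24: L0/L1/L2 = EG/ACFHD/- → run E
t=25: L0/L1/L2 = G/ACFHD/- → run G
t=26: L0/L1/L2 = G/ACFHD/- → run G
t=27: L0/L1/L2 = G/ACFHD/- → run G
t=28: L0/L1/L2 = G/ACFHD/- → run G
t=29: L0/L1/L2 = -/ACFHDG/- → run A
t=30: L0/L1/L2 = -/ACFHDG/- → run A
t=31: L0/L1/L2 = -/CFHDG/- → run C
t=32: L0/L1/L2 = -/FHDG/- → run F
t=33: L0/L1/L2 = -/FHDG/- → run F
t=34: L0/L1/L2 = -/FHDG/- → run F
t=35: L0/L1/L2 = -/HDG/- → run H
t=36: L0/L1/L2 = -/HDG/- → run H
t=37: L0/L1/L2 = -/HDG/- → run H
t=38: L0/L1/L2 = -/DG/- → run D
t=39: L0/L1/L2 = -/DG/- → run D
t=40: L0/L1/L2 = -/DG/- → run D
t=41: L0/L1/L2 = -/DG/- → run D
t=42: L0/L1/L2 = -/G/- → run G
t=43: L0/L1/L2 = -/G/- → run G
t=44: L0/L1/L2 = -/G/- → run G
t=45: L0/L1/L2 = -/G/- → run G
t=46: (idle)
t=47: (idle)
t=48: (idle)
t=49: (idle)

context switches = 14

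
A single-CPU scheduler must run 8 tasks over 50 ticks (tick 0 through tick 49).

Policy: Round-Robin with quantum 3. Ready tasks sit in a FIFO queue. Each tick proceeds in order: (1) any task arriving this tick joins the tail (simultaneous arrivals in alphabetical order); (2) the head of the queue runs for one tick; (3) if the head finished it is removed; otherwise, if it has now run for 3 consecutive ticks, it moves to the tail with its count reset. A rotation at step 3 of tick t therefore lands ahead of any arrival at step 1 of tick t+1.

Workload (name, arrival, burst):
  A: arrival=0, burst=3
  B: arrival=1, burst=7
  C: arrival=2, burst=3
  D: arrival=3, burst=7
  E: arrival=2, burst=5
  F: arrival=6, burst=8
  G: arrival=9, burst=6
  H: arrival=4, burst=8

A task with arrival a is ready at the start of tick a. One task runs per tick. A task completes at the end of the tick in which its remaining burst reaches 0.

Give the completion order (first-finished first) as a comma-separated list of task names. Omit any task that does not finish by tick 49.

t=0: queue=[A] q_used=0 → run A
t=1: queue=[A,B] q_used=1 → run A
t=2: queue=[A,B,C,E] q_used=2 → run A
t=3: queue=[B,C,E,D] q_used=0 → run B
t=4: queue=[B,C,E,D,H] q_used=1 → run B
t=5: queue=[B,C,E,D,H] q_used=2 → run B
t=6: queue=[C,E,D,H,B,F] q_used=0 → run C
t=7: queue=[C,E,D,H,B,F] q_used=1 → run C
t=8: queue=[C,E,D,H,B,F] q_used=2 → run C
t=9: queue=[E,D,H,B,F,G] q_used=0 → run E
t=10: queue=[E,D,H,B,F,G] q_used=1 → run E
t=11: queue=[E,D,H,B,F,G] q_used=2 → run E
t=12: queue=[D,H,B,F,G,E] q_used=0 → run D
t=13: queue=[D,H,B,F,G,E] q_used=1 → run D
t=14: queue=[D,H,B,F,G,E] q_used=2 → run D
t=15: queue=[H,B,F,G,E,D] q_used=0 → run H
t=16: queue=[H,B,F,G,E,D] q_used=1 → run H
t=17: queue=[H,B,F,G,E,D] q_used=2 → run H
t=18: queue=[B,F,G,E,D,H] q_used=0 → run B
t=19: queue=[B,F,G,E,D,H] q_used=1 → run B
t=20: queue=[B,F,G,E,D,H] q_used=2 → run B
t=21: queue=[F,G,E,D,H,B] q_used=0 → run F
t=22: queue=[F,G,E,D,H,B] q_used=1 → run F
t=23: queue=[F,G,E,D,H,B] q_used=2 → run F
t=24: queue=[G,E,D,H,B,F] q_used=0 → run G
t=25: queue=[G,E,D,H,B,F] q_used=1 → run G
t=26: queue=[G,E,D,H,B,F] q_used=2 → run G
t=27: queue=[E,D,H,B,F,G] q_used=0 → run E
t=28: queue=[E,D,H,B,F,G] q_used=1 → run E
t=29: queue=[D,H,B,F,G] q_used=0 → run D
t=30: queue=[D,H,B,F,G] q_used=1 → run D
t=31: queue=[D,H,B,F,G] q_used=2 → run D
t=32: queue=[H,B,F,G,D] q_used=0 → run H
t=33: queue=[H,B,F,G,D] q_used=1 → run H
t=34: queue=[H,B,F,G,D] q_used=2 → run H
t=35: queue=[B,F,G,D,H] q_used=0 → run B
t=36: queue=[F,G,D,H] q_used=0 → run F
t=37: queue=[F,G,D,H] q_used=1 → run F
t=38: queue=[F,G,D,H] q_used=2 → run F
t=39: queue=[G,D,H,F] q_used=0 → run G
t=40: queue=[G,D,H,F] q_used=1 → run G
t=41: queue=[G,D,H,F] q_used=2 → run G
t=42: queue=[D,H,F] q_used=0 → run D
t=43: queue=[H,F] q_used=0 → run H
t=44: queue=[H,F] q_used=1 → run H
t=45: queue=[F] q_used=0 → run F
t=46: queue=[F] q_used=1 → run F
t=47: (idle)
t=48: (idle)
t=49: (idle)

completion order = A, C, E, B, G, D, H, F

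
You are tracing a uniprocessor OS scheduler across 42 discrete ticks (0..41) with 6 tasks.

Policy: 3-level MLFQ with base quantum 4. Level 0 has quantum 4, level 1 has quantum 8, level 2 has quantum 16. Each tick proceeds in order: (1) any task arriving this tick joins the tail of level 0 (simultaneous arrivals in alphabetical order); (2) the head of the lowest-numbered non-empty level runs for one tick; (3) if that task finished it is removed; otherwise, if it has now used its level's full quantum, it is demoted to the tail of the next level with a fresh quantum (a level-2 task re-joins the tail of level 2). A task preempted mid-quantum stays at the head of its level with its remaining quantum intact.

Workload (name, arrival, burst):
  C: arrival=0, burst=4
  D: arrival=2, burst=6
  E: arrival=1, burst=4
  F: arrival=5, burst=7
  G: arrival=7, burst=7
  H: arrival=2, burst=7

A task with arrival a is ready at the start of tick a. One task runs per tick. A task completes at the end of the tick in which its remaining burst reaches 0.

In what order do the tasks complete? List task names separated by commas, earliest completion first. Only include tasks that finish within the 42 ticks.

t=0: L0/L1/L2 = C/-/- → run C
t=1: L0/L1/L2 = CE/-/- → run C
t=2: L0/L1/L2 = CEDH/-/- → run C
t=3: L0/L1/L2 = CEDH/-/- → run C
t=4: L0/L1/L2 = EDH/-/- → run E
t=5: L0/L1/L2 = EDHF/-/- → run E
t=6: L0/L1/L2 = EDHF/-/- → run E
t=7: L0/L1/L2 = EDHFG/-/- → run E
t=8: L0/L1/L2 = DHFG/-/- → run D
t=9: L0/L1/L2 = DHFG/-/- → run D
t=10: L0/L1/L2 = DHFG/-/- → run D
t=11: L0/L1/L2 = DHFG/-/- → run D
t=12: L0/L1/L2 = HFG/D/- → run H
t=13: L0/L1/L2 = HFG/D/- → run H
t=14: L0/L1/L2 = HFG/D/- → run H
t=15: L0/L1/L2 = HFG/D/- → run H
t=16: L0/L1/L2 = FG/DH/- → run F
t=17: L0/L1/L2 = FG/DH/- → run F
t=18: L0/L1/L2 = FG/DH/- → run F
t=19: L0/L1/L2 = FG/DH/- → run F
t=20: L0/L1/L2 = G/DHF/- → run G
t=21: L0/L1/L2 = G/DHF/- → run G
t=22: L0/L1/L2 = G/DHF/- → run G
t=23: L0/L1/L2 = G/DHF/- → run G
t=24: L0/L1/L2 = -/DHFG/- → run D
t=25: L0/L1/L2 = -/DHFG/- → run D
t=26: L0/L1/L2 = -/HFG/- → run H
t=27: L0/L1/L2 = -/HFG/- → run H
t=28: L0/L1/L2 = -/HFG/- → run H
t=29: L0/L1/L2 = -/FG/- → run F
t=30: L0/L1/L2 = -/FG/- → run F
t=31: L0/L1/L2 = -/FG/- → run F
t=32: L0/L1/L2 = -/G/- → run G
t=33: L0/L1/L2 = -/G/- → run G
t=34: L0/L1/L2 = -/G/- → run G
t=35: (idle)
t=36: (idle)
t=37: (idle)
t=38: (idle)
t=39: (idle)
t=40: (idle)
t=41: (idle)

completion order = C, E, D, H, F, G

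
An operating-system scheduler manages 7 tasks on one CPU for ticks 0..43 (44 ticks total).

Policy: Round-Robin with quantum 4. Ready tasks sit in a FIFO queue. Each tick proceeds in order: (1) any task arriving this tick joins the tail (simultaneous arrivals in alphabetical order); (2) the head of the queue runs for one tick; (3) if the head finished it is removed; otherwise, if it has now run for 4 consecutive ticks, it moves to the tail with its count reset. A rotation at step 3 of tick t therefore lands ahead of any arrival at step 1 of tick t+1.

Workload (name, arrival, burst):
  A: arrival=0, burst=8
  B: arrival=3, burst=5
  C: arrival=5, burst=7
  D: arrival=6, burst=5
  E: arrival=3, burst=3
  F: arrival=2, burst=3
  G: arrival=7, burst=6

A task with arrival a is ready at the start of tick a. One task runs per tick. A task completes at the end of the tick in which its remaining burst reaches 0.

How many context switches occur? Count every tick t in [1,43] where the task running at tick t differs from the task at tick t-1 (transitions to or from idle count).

t=0: queue=[A] q_used=0 → run A
t=1: queue=[A] q_used=1 → run A
t=2: queue=[A,F] q_used=2 → run A
t=3: queue=[A,F,B,E] q_used=3 → run A
t=4: queue=[F,B,E,A] q_used=0 → run F
t=5: queue=[F,B,E,A,C] q_used=1 → run F
t=6: queue=[F,B,E,A,C,D] q_used=2 → run F
t=7: queue=[B,E,A,C,D,G] q_used=0 → run B
t=8: queue=[B,E,A,C,D,G] q_used=1 → run B
t=9: queue=[B,E,A,C,D,G] q_used=2 → run B
t=10: queue=[B,E,A,C,D,G] q_used=3 → run B
t=11: queue=[E,A,C,D,G,B] q_used=0 → run E
t=12: queue=[E,A,C,D,G,B] q_used=1 → run E
t=13: queue=[E,A,C,D,G,B] q_used=2 → run E
t=14: queue=[A,C,D,G,B] q_used=0 → run A
t=15: queue=[A,C,D,G,B] q_used=1 → run A
t=16: queue=[A,C,D,G,B] q_used=2 → run A
t=17: queue=[A,C,D,G,B] q_used=3 → run A
t=18: queue=[C,D,G,B] q_used=0 → run C
t=19: queue=[C,D,G,B] q_used=1 → run C
t=20: queue=[C,D,G,B] q_used=2 → run C
t=21: queue=[C,D,G,B] q_used=3 → run C
t=22: queue=[D,G,B,C] q_used=0 → run D
t=23: queue=[D,G,B,C] q_used=1 → run D
t=24: queue=[D,G,B,C] q_used=2 → run D
t=25: queue=[D,G,B,C] q_used=3 → run D
t=26: queue=[G,B,C,D] q_used=0 → run G
t=27: queue=[G,B,C,D] q_used=1 → run G
t=28: queue=[G,B,C,D] q_used=2 → run G
t=29: queue=[G,B,C,D] q_used=3 → run G
t=30: queue=[B,C,D,G] q_used=0 → run B
t=31: queue=[C,D,G] q_used=0 → run C
t=32: queue=[C,D,G] q_used=1 → run C
t=33: queue=[C,D,G] q_used=2 → run C
t=34: queue=[D,G] q_used=0 → run D
t=35: queue=[G] q_used=0 → run G
t=36: queue=[G] q_used=1 → run G
t=37: (idle)
t=38: (idle)
t=39: (idle)
t=40: (idle)
t=41: (idle)
t=42: (idle)
t=43: (idle)

context switches = 12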